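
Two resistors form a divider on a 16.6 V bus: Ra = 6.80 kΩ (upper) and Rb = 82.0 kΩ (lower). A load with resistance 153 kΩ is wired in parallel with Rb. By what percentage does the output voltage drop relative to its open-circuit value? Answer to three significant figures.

3.94 %

The divider's output (Thévenin) resistance is Ra‖Rb = 6.279 kΩ.
Fractional drop under load = R_th/(R_th + R_L) = 6.279 / (6.279 + 153) = 0.03942.
So the output falls by 3.94 %.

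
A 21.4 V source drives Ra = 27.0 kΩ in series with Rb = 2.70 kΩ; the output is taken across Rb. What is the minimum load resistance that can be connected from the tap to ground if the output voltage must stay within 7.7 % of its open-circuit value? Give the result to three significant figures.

Output resistance R_th = Ra‖Rb = (27.0 × 2.70)/29.70 = 2.455 kΩ.
The fractional drop is R_th/(R_th + R_L); requiring this ≤ 0.0770 gives R_L ≥ R_th(1/0.0770 − 1) = 2.455 × 11.99 = 29.4 kΩ.

R_L(min) ≈ 29.4 kΩ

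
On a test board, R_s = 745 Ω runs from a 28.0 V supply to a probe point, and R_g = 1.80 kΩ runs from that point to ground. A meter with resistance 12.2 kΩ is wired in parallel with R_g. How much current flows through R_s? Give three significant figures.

R_g‖R_L = 1569 Ω, so the source sees R_s + R_g‖R_L = 2314 Ω.
I = 28.0 V / 2314 Ω = 12.1 mA.

I ≈ 12.1 mA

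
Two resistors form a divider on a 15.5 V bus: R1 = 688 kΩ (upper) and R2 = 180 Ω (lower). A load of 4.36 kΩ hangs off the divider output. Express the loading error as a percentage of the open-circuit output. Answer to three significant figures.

The divider's output (Thévenin) resistance is R1‖R2 = 180.0 Ω.
Fractional drop under load = R_th/(R_th + R_L) = 180.0 / (180.0 + 4360) = 0.03964.
So the output falls by 3.96 %.

3.96 %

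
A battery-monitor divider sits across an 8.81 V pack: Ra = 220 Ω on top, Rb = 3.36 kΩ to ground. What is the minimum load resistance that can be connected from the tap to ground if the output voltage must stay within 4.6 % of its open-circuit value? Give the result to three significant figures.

R_L(min) ≈ 4.28 kΩ

Output resistance R_th = Ra‖Rb = (220 × 3360)/3580 = 206.5 Ω.
The fractional drop is R_th/(R_th + R_L); requiring this ≤ 0.0460 gives R_L ≥ R_th(1/0.0460 − 1) = 206.5 × 20.74 = 4.28 kΩ.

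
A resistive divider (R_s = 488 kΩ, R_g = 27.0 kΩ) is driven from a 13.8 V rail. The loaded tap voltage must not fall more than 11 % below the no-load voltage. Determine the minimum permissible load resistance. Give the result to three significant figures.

R_L(min) ≈ 207 kΩ

Output resistance R_th = R_s‖R_g = (488 × 27.0)/515.0 = 25.58 kΩ.
The fractional drop is R_th/(R_th + R_L); requiring this ≤ 0.110 gives R_L ≥ R_th(1/0.110 − 1) = 25.58 × 8.091 = 207 kΩ.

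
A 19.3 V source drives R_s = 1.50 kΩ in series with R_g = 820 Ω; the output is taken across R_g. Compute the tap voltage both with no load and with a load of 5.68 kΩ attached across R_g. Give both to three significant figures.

Unloaded: 6.82 V; loaded: 6.24 V

Open-circuit: V = 19.3 × 820/(1500 + 820) = 6.82 V.
With the load, R_g becomes R_g‖R_L = 716.6 Ω, so V = 19.3 × 716.6/2217 = 6.24 V.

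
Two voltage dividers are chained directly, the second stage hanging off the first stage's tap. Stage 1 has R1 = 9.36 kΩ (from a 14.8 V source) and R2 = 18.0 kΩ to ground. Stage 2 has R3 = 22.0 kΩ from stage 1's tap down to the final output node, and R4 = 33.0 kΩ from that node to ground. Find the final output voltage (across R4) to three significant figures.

V_out ≈ 5.25 V

Stage 2 presents R3+R4 = 55.00 kΩ as a load on stage 1's tap.
Stage 1's lower leg becomes R2‖(R3+R4) = 13.56 kΩ, so V_mid = 14.8 × 13.56/22.92 = 8.756 V.
Stage 2 is itself unloaded: V_out = V_mid × R4/(R3+R4) = 8.756 × 33.0/55.00 = 5.25 V.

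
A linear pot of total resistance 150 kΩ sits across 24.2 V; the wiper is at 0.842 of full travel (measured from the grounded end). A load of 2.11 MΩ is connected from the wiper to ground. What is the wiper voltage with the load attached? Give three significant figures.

The wiper splits the pot into (1−α)R = 23.70 kΩ above and αR = 126.3 kΩ below.
Lower section ‖ load = 119.2 kΩ.
V_wiper = 24.2 × 119.2/(23.70 + 119.2) = 20.2 V.

V ≈ 20.2 V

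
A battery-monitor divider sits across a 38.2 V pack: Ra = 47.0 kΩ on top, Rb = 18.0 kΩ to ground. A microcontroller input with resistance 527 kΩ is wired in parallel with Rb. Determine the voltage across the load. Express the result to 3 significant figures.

The load sits in parallel with Rb: Rb‖R_L = (18.0 × 527) / (18.0 + 527) = 17.41 kΩ.
V_out = 38.2 × 17.41 / (47.0 + 17.41) = 38.2 × 17.41/64.41 = 10.3 V.
(Unloaded it would have been 10.6 V.)

V_out ≈ 10.3 V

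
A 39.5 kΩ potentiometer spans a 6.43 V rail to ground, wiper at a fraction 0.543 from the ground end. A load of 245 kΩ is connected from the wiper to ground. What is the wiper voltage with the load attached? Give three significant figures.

The wiper splits the pot into (1−α)R = 18.05 kΩ above and αR = 21.45 kΩ below.
Lower section ‖ load = 19.72 kΩ.
V_wiper = 6.43 × 19.72/(18.05 + 19.72) = 3.36 V.

V ≈ 3.36 V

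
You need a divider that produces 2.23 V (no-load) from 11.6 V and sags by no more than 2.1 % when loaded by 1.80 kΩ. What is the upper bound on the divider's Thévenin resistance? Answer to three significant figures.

R_th ≤ 38.6 Ω

Loading drop = R_th/(R_th + R_L) ≤ 0.0210, so R_th ≤ R_L · ε/(1−ε) = 1.80 kΩ × 0.0210/0.9790 = 38.6 Ω.
(Any R1, R2 with R2/(R1+R2) = 0.192 and R1‖R2 ≤ 38.6 Ω will meet the spec.)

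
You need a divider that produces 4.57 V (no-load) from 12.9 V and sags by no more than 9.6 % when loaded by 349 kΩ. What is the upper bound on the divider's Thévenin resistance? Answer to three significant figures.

R_th ≤ 37.1 kΩ

Loading drop = R_th/(R_th + R_L) ≤ 0.0960, so R_th ≤ R_L · ε/(1−ε) = 349 kΩ × 0.0960/0.9040 = 37.1 kΩ.
(Any R1, R2 with R2/(R1+R2) = 0.354 and R1‖R2 ≤ 37.1 kΩ will meet the spec.)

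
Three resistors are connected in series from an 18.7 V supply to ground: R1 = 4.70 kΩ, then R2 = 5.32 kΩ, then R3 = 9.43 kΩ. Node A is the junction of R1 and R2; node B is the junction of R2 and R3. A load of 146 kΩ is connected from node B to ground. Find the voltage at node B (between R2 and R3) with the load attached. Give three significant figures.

V ≈ 8.77 V

At node B, R3 is in parallel with the load: R3‖R_L = 8.858 kΩ.
Below node A the resistance is R2 + (R3‖R_L) = 14.18 kΩ, so V_A = 18.7 × 14.18/18.88 = 14.04 V.
Then V_B = V_A × (R3‖R_L)/(R2 + R3‖R_L) = 14.04 × 8.858/14.18 = 8.77 V.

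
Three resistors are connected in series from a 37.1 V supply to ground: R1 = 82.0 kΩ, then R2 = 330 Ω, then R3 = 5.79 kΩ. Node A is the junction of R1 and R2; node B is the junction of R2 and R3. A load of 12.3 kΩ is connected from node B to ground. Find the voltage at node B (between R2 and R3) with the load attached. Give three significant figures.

V ≈ 1.69 V

At node B, R3 is in parallel with the load: R3‖R_L = 3937 Ω.
Below node A the resistance is R2 + (R3‖R_L) = 4267 Ω, so V_A = 37.1 × 4267/86270 = 1.835 V.
Then V_B = V_A × (R3‖R_L)/(R2 + R3‖R_L) = 1.835 × 3937/4267 = 1.69 V.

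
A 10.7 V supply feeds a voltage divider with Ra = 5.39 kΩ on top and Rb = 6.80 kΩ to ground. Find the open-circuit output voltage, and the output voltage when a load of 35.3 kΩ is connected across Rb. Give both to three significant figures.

Unloaded: 5.97 V; loaded: 5.50 V

Open-circuit: V = 10.7 × 6.80/(5.39 + 6.80) = 5.97 V.
With the load, Rb becomes Rb‖R_L = 5.702 kΩ, so V = 10.7 × 5.702/11.09 = 5.50 V.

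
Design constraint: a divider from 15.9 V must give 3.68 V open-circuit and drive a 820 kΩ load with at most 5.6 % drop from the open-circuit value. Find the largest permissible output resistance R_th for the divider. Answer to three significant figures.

R_th ≤ 48.6 kΩ

Loading drop = R_th/(R_th + R_L) ≤ 0.0560, so R_th ≤ R_L · ε/(1−ε) = 820 kΩ × 0.0560/0.9440 = 48.6 kΩ.
(Any R1, R2 with R2/(R1+R2) = 0.231 and R1‖R2 ≤ 48.6 kΩ will meet the spec.)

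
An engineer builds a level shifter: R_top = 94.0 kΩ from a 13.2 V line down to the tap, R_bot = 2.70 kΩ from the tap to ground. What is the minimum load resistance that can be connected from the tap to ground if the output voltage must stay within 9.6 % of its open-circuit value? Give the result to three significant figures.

R_L(min) ≈ 24.7 kΩ

Output resistance R_th = R_top‖R_bot = (94.0 × 2.70)/96.70 = 2.625 kΩ.
The fractional drop is R_th/(R_th + R_L); requiring this ≤ 0.0960 gives R_L ≥ R_th(1/0.0960 − 1) = 2.625 × 9.417 = 24.7 kΩ.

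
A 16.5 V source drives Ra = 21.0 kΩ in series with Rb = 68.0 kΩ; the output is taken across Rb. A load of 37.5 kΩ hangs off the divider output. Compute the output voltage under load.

The load sits in parallel with Rb: Rb‖R_L = (68.0 × 37.5) / (68.0 + 37.5) = 24.17 kΩ.
V_out = 16.5 × 24.17 / (21.0 + 24.17) = 16.5 × 24.17/45.17 = 8.83 V.

V_out ≈ 8.83 V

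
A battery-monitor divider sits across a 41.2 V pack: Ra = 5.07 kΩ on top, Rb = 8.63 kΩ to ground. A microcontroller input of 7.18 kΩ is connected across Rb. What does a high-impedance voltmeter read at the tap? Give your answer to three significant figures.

The load sits in parallel with Rb: Rb‖R_L = (8.63 × 7.18) / (8.63 + 7.18) = 3.919 kΩ.
V_out = 41.2 × 3.919 / (5.07 + 3.919) = 41.2 × 3.919/8.989 = 18.0 V.
(Unloaded it would have been 26.0 V.)

V_out ≈ 18.0 V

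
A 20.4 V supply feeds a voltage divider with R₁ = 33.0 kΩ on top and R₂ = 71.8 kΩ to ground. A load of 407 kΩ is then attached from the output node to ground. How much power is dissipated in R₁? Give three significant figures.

Total resistance from the source is R₁ + (R₂‖R_L) = 94.03 kΩ, so I = 20.4/94.03 kΩ = 0.2169 mA.
P = I²·R₁ = (0.2169 mA)² × 33.0 kΩ = 1.55 mW.

P ≈ 1.55 mW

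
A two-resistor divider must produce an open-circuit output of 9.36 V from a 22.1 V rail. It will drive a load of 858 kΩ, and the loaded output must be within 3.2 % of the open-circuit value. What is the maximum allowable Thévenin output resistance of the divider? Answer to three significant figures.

Loading drop = R_th/(R_th + R_L) ≤ 0.0320, so R_th ≤ R_L · ε/(1−ε) = 858 kΩ × 0.0320/0.9680 = 28.4 kΩ.
(Any R1, R2 with R2/(R1+R2) = 0.424 and R1‖R2 ≤ 28.4 kΩ will meet the spec.)

R_th ≤ 28.4 kΩ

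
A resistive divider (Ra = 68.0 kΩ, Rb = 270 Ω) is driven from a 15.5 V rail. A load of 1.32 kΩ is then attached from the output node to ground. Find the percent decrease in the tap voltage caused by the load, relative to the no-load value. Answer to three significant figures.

The divider's output (Thévenin) resistance is Ra‖Rb = 268.9 Ω.
Fractional drop under load = R_th/(R_th + R_L) = 268.9 / (268.9 + 1320) = 0.1693.
So the output falls by 16.9 %.

16.9 %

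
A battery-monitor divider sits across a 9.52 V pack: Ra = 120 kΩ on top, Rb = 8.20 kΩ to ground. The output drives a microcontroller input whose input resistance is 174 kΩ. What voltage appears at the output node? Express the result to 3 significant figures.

The load sits in parallel with Rb: Rb‖R_L = (8.20 × 174) / (8.20 + 174) = 7.831 kΩ.
V_out = 9.52 × 7.831 / (120 + 7.831) = 9.52 × 7.831/127.8 = 0.583 V.

V_out ≈ 0.583 V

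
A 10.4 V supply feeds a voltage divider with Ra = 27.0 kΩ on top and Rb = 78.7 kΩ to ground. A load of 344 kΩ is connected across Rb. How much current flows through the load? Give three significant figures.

Rb‖R_L = 64.05 kΩ; V_out = 10.4 × 64.05/91.05 = 7.316 V.
I_L = V_out / R_L = 7.316 / 344 kΩ = 0.0213 mA.

I_L ≈ 0.0213 mA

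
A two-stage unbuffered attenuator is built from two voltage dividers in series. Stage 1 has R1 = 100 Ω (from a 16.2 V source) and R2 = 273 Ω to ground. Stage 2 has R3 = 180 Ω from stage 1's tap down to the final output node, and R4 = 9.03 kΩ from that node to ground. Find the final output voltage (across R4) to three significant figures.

V_out ≈ 11.5 V

Stage 2 presents R3+R4 = 9210 Ω as a load on stage 1's tap.
Stage 1's lower leg becomes R2‖(R3+R4) = 265.1 Ω, so V_mid = 16.2 × 265.1/365.1 = 11.76 V.
Stage 2 is itself unloaded: V_out = V_mid × R4/(R3+R4) = 11.76 × 9030/9210 = 11.5 V.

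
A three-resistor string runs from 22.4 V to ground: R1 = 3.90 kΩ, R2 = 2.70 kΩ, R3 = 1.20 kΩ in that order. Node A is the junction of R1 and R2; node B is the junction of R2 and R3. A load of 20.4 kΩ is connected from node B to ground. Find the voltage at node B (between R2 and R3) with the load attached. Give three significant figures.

V ≈ 3.28 V

At node B, R3 is in parallel with the load: R3‖R_L = 1.133 kΩ.
Below node A the resistance is R2 + (R3‖R_L) = 3.833 kΩ, so V_A = 22.4 × 3.833/7.733 = 11.10 V.
Then V_B = V_A × (R3‖R_L)/(R2 + R3‖R_L) = 11.10 × 1.133/3.833 = 3.28 V.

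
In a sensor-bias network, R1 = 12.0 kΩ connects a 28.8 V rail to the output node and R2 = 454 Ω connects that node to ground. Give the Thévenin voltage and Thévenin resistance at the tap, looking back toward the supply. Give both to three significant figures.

V_th is the open-circuit tap voltage: 28.8 × 454/(12000 + 454) = 1.05 V.
With the supply zeroed, R1 and R2 appear in parallel from the tap: R_th = R1‖R2 = (12000 × 454)/12450 = 437 Ω.

V_th = 1.05 V, R_th = 437 Ω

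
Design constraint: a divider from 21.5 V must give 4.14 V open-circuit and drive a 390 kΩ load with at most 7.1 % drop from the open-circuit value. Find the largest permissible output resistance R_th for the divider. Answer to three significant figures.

R_th ≤ 29.8 kΩ

Loading drop = R_th/(R_th + R_L) ≤ 0.0710, so R_th ≤ R_L · ε/(1−ε) = 390 kΩ × 0.0710/0.9290 = 29.8 kΩ.
(Any R1, R2 with R2/(R1+R2) = 0.193 and R1‖R2 ≤ 29.8 kΩ will meet the spec.)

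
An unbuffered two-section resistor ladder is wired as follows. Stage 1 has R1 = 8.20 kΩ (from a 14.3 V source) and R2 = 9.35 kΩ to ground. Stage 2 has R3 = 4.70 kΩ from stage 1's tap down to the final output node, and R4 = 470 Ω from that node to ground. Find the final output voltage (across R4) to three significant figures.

Stage 2 presents R3+R4 = 5170 Ω as a load on stage 1's tap.
Stage 1's lower leg becomes R2‖(R3+R4) = 3329 Ω, so V_mid = 14.3 × 3329/11530 = 4.129 V.
Stage 2 is itself unloaded: V_out = V_mid × R4/(R3+R4) = 4.129 × 470/5170 = 0.375 V.

V_out ≈ 0.375 V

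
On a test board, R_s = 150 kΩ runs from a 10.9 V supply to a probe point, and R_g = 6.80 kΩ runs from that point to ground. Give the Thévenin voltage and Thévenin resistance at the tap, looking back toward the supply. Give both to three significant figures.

V_th = 0.473 V, R_th = 6.51 kΩ

V_th is the open-circuit tap voltage: 10.9 × 6.80/(150 + 6.80) = 0.473 V.
With the supply zeroed, R_s and R_g appear in parallel from the tap: R_th = R_s‖R_g = (150 × 6.80)/156.8 = 6.51 kΩ.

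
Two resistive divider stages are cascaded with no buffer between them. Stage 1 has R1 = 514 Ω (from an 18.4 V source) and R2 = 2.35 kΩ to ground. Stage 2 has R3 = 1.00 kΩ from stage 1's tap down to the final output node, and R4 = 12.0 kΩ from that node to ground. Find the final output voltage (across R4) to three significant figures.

V_out ≈ 13.5 V

Stage 2 presents R3+R4 = 13000 Ω as a load on stage 1's tap.
Stage 1's lower leg becomes R2‖(R3+R4) = 1990 Ω, so V_mid = 18.4 × 1990/2504 = 14.62 V.
Stage 2 is itself unloaded: V_out = V_mid × R4/(R3+R4) = 14.62 × 12000/13000 = 13.5 V.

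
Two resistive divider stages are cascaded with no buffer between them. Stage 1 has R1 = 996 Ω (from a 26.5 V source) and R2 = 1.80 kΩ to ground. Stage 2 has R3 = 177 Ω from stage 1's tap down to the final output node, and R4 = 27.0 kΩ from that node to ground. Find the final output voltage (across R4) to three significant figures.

Stage 2 presents R3+R4 = 27180 Ω as a load on stage 1's tap.
Stage 1's lower leg becomes R2‖(R3+R4) = 1688 Ω, so V_mid = 26.5 × 1688/2684 = 16.67 V.
Stage 2 is itself unloaded: V_out = V_mid × R4/(R3+R4) = 16.67 × 27000/27180 = 16.6 V.

V_out ≈ 16.6 V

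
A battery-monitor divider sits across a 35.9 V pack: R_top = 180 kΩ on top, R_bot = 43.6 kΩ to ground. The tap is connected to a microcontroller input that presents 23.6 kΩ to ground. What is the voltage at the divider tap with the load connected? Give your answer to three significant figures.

The load sits in parallel with R_bot: R_bot‖R_L = (43.6 × 23.6) / (43.6 + 23.6) = 15.31 kΩ.
V_out = 35.9 × 15.31 / (180 + 15.31) = 35.9 × 15.31/195.3 = 2.81 V.
(Unloaded it would have been 7.00 V.)

V_out ≈ 2.81 V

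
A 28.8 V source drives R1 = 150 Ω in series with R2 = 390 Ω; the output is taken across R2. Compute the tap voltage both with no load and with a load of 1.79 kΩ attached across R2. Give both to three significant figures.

Open-circuit: V = 28.8 × 390/(150 + 390) = 20.8 V.
With the load, R2 becomes R2‖R_L = 320.2 Ω, so V = 28.8 × 320.2/470.2 = 19.6 V.

Unloaded: 20.8 V; loaded: 19.6 V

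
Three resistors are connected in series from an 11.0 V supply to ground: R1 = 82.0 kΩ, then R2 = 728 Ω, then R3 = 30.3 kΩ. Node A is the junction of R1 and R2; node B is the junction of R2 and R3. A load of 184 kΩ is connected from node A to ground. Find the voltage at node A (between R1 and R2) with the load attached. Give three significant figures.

V ≈ 2.69 V

Below node A the series string R2+R3 = 31030 Ω sits in parallel with the 184000 Ω load: 26550 Ω.
V_A = 11.0 × 26550/(82000 + 26550) = 2.69 V.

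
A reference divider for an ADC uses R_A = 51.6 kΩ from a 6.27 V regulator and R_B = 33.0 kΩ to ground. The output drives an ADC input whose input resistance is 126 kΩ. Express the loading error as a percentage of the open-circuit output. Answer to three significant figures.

13.8 %

The divider's output (Thévenin) resistance is R_A‖R_B = 20.13 kΩ.
Fractional drop under load = R_th/(R_th + R_L) = 20.13 / (20.13 + 126) = 0.1377.
So the output falls by 13.8 %.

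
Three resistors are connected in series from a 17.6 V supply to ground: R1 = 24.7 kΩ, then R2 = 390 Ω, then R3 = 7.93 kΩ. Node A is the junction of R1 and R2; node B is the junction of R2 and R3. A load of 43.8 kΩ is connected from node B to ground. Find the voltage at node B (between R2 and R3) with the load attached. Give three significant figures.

At node B, R3 is in parallel with the load: R3‖R_L = 6714 Ω.
Below node A the resistance is R2 + (R3‖R_L) = 7104 Ω, so V_A = 17.6 × 7104/31800 = 3.931 V.
Then V_B = V_A × (R3‖R_L)/(R2 + R3‖R_L) = 3.931 × 6714/7104 = 3.72 V.

V ≈ 3.72 V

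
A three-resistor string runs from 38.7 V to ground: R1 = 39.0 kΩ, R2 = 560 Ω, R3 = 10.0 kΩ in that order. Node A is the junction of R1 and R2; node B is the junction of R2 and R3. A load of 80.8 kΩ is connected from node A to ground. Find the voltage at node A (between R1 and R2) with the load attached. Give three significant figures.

Below node A the series string R2+R3 = 10560 Ω sits in parallel with the 80800 Ω load: 9339 Ω.
V_A = 38.7 × 9339/(39000 + 9339) = 7.48 V.

V ≈ 7.48 V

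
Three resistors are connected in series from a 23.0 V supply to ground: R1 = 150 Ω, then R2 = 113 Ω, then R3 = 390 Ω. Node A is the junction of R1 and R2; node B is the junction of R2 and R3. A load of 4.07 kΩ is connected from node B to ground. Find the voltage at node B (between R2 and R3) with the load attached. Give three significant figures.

At node B, R3 is in parallel with the load: R3‖R_L = 355.9 Ω.
Below node A the resistance is R2 + (R3‖R_L) = 468.9 Ω, so V_A = 23.0 × 468.9/618.9 = 17.43 V.
Then V_B = V_A × (R3‖R_L)/(R2 + R3‖R_L) = 17.43 × 355.9/468.9 = 13.2 V.

V ≈ 13.2 V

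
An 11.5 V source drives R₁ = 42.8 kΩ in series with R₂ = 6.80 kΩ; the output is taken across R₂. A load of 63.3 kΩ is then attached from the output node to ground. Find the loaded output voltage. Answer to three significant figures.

The load sits in parallel with R₂: R₂‖R_L = (6.80 × 63.3) / (6.80 + 63.3) = 6.140 kΩ.
V_out = 11.5 × 6.140 / (42.8 + 6.140) = 11.5 × 6.140/48.94 = 1.44 V.

V_out ≈ 1.44 V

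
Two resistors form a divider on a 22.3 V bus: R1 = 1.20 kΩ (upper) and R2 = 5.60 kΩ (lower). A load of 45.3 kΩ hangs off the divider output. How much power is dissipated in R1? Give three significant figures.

Total resistance from the source is R1 + (R2‖R_L) = 6.184 kΩ, so I = 22.3/6.184 kΩ = 3.606 mA.
P = I²·R1 = (3.606 mA)² × 1.20 kΩ = 15.6 mW.

P ≈ 15.6 mW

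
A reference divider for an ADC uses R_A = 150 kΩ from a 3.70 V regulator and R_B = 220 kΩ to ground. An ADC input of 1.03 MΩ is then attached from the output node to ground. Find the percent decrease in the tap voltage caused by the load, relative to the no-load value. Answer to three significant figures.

The divider's output (Thévenin) resistance is R_A‖R_B = 89.19 kΩ.
Fractional drop under load = R_th/(R_th + R_L) = 89.19 / (89.19 + 1030) = 0.07969.
So the output falls by 7.97 %.

7.97 %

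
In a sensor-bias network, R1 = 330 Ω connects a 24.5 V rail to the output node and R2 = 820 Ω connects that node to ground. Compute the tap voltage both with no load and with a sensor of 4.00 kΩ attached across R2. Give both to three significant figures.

Unloaded: 17.5 V; loaded: 16.5 V

Open-circuit: V = 24.5 × 820/(330 + 820) = 17.5 V.
With the load, R2 becomes R2‖R_L = 680.5 Ω, so V = 24.5 × 680.5/1010 = 16.5 V.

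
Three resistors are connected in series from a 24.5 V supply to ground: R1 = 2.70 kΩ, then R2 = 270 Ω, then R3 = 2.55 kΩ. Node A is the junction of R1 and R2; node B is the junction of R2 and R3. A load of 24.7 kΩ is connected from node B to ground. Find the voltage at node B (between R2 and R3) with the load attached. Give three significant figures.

V ≈ 10.7 V

At node B, R3 is in parallel with the load: R3‖R_L = 2311 Ω.
Below node A the resistance is R2 + (R3‖R_L) = 2581 Ω, so V_A = 24.5 × 2581/5281 = 11.97 V.
Then V_B = V_A × (R3‖R_L)/(R2 + R3‖R_L) = 11.97 × 2311/2581 = 10.7 V.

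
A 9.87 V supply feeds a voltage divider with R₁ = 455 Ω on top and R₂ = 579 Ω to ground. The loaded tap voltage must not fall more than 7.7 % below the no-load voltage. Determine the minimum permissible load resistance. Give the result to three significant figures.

Output resistance R_th = R₁‖R₂ = (455 × 579)/1034 = 254.8 Ω.
The fractional drop is R_th/(R_th + R_L); requiring this ≤ 0.0770 gives R_L ≥ R_th(1/0.0770 − 1) = 254.8 × 11.99 = 3.05 kΩ.

R_L(min) ≈ 3.05 kΩ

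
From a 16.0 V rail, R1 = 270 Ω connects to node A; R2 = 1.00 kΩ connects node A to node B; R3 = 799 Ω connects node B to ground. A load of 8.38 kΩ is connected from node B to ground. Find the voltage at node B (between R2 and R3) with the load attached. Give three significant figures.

V ≈ 5.84 V

At node B, R3 is in parallel with the load: R3‖R_L = 729.4 Ω.
Below node A the resistance is R2 + (R3‖R_L) = 1729 Ω, so V_A = 16.0 × 1729/1999 = 13.84 V.
Then V_B = V_A × (R3‖R_L)/(R2 + R3‖R_L) = 13.84 × 729.4/1729 = 5.84 V.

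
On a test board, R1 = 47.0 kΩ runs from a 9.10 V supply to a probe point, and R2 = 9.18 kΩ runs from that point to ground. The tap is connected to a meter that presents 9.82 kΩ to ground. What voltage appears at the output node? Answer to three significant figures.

V_out ≈ 0.834 V

The load sits in parallel with R2: R2‖R_L = (9.18 × 9.82) / (9.18 + 9.82) = 4.745 kΩ.
V_out = 9.10 × 4.745 / (47.0 + 4.745) = 9.10 × 4.745/51.74 = 0.834 V.
(Unloaded it would have been 1.49 V.)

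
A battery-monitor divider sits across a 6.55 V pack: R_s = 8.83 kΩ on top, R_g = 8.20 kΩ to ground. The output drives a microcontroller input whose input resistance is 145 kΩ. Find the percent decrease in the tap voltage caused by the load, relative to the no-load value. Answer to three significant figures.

The divider's output (Thévenin) resistance is R_s‖R_g = 4.252 kΩ.
Fractional drop under load = R_th/(R_th + R_L) = 4.252 / (4.252 + 145) = 0.02849.
So the output falls by 2.85 %.

2.85 %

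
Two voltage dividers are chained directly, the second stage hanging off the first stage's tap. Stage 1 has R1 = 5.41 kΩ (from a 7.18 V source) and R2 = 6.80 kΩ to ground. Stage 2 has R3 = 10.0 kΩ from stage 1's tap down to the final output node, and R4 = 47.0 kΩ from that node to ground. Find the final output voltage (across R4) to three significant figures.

V_out ≈ 3.13 V

Stage 2 presents R3+R4 = 57.00 kΩ as a load on stage 1's tap.
Stage 1's lower leg becomes R2‖(R3+R4) = 6.075 kΩ, so V_mid = 7.18 × 6.075/11.49 = 3.798 V.
Stage 2 is itself unloaded: V_out = V_mid × R4/(R3+R4) = 3.798 × 47.0/57.00 = 3.13 V.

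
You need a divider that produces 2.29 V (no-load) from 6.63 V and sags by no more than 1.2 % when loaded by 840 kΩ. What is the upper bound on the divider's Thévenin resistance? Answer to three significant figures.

R_th ≤ 10.2 kΩ

Loading drop = R_th/(R_th + R_L) ≤ 0.0120, so R_th ≤ R_L · ε/(1−ε) = 840 kΩ × 0.0120/0.9880 = 10.2 kΩ.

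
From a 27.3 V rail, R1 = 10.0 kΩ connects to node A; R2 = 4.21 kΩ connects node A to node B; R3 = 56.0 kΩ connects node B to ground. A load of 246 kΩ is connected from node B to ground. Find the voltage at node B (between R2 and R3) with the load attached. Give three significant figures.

V ≈ 20.8 V

At node B, R3 is in parallel with the load: R3‖R_L = 45.62 kΩ.
Below node A the resistance is R2 + (R3‖R_L) = 49.83 kΩ, so V_A = 27.3 × 49.83/59.83 = 22.74 V.
Then V_B = V_A × (R3‖R_L)/(R2 + R3‖R_L) = 22.74 × 45.62/49.83 = 20.8 V.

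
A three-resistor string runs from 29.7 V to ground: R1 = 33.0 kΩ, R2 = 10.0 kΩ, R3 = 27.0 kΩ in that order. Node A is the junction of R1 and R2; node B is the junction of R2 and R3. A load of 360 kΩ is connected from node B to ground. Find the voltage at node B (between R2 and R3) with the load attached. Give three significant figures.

V ≈ 11.0 V

At node B, R3 is in parallel with the load: R3‖R_L = 25.12 kΩ.
Below node A the resistance is R2 + (R3‖R_L) = 35.12 kΩ, so V_A = 29.7 × 35.12/68.12 = 15.31 V.
Then V_B = V_A × (R3‖R_L)/(R2 + R3‖R_L) = 15.31 × 25.12/35.12 = 11.0 V.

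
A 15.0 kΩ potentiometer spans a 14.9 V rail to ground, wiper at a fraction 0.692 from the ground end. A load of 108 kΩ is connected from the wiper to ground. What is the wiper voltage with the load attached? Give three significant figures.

The wiper splits the pot into (1−α)R = 4.620 kΩ above and αR = 10.38 kΩ below.
Lower section ‖ load = 9.470 kΩ.
V_wiper = 14.9 × 9.470/(4.620 + 9.470) = 10.0 V.

V ≈ 10.0 V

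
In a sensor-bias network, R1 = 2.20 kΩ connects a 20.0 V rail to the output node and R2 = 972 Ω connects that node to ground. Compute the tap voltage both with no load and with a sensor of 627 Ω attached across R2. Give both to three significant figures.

Unloaded: 6.13 V; loaded: 2.95 V

Open-circuit: V = 20.0 × 972/(2200 + 972) = 6.13 V.
With the load, R2 becomes R2‖R_L = 381.1 Ω, so V = 20.0 × 381.1/2581 = 2.95 V.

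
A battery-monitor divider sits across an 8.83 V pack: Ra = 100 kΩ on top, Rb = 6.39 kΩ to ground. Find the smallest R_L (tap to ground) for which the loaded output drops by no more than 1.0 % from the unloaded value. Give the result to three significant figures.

R_L(min) ≈ 595 kΩ

Output resistance R_th = Ra‖Rb = (100 × 6.39)/106.4 = 6.006 kΩ.
The fractional drop is R_th/(R_th + R_L); requiring this ≤ 0.0100 gives R_L ≥ R_th(1/0.0100 − 1) = 6.006 × 99.00 = 595 kΩ.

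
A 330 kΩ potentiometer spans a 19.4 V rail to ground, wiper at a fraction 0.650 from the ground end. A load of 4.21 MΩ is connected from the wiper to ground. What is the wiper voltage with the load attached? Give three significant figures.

The wiper splits the pot into (1−α)R = 115.5 kΩ above and αR = 214.5 kΩ below.
Lower section ‖ load = 204.1 kΩ.
V_wiper = 19.4 × 204.1/(115.5 + 204.1) = 12.4 V.

V ≈ 12.4 V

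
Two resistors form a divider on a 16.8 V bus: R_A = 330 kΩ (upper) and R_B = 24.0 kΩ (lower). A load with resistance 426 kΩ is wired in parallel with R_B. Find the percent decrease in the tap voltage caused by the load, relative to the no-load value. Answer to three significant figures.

The divider's output (Thévenin) resistance is R_A‖R_B = 22.37 kΩ.
Fractional drop under load = R_th/(R_th + R_L) = 22.37 / (22.37 + 426) = 0.04990.
So the output falls by 4.99 %.

4.99 %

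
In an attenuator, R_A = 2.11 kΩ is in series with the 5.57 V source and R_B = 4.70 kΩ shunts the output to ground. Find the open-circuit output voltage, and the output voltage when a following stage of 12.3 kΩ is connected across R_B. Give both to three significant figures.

Unloaded: 3.84 V; loaded: 3.44 V

Open-circuit: V = 5.57 × 4.70/(2.11 + 4.70) = 3.84 V.
With the load, R_B becomes R_B‖R_L = 3.401 kΩ, so V = 5.57 × 3.401/5.511 = 3.44 V.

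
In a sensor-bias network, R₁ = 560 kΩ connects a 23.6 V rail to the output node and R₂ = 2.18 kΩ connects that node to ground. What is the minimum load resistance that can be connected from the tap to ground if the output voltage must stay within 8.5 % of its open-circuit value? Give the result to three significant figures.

R_L(min) ≈ 23.4 kΩ

Output resistance R_th = R₁‖R₂ = (560 × 2.18)/562.2 = 2.172 kΩ.
The fractional drop is R_th/(R_th + R_L); requiring this ≤ 0.0850 gives R_L ≥ R_th(1/0.0850 − 1) = 2.172 × 10.76 = 23.4 kΩ.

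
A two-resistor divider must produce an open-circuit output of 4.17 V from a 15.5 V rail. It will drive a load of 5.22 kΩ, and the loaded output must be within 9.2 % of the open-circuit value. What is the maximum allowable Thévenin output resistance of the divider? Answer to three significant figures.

R_th ≤ 529 Ω

Loading drop = R_th/(R_th + R_L) ≤ 0.0920, so R_th ≤ R_L · ε/(1−ε) = 5.22 kΩ × 0.0920/0.9080 = 529 Ω.
(Any R1, R2 with R2/(R1+R2) = 0.269 and R1‖R2 ≤ 529 Ω will meet the spec.)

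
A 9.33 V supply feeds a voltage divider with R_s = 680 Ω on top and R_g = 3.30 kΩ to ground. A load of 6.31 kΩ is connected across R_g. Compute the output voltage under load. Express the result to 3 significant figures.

V_out ≈ 7.10 V

The load sits in parallel with R_g: R_g‖R_L = (3300 × 6310) / (3300 + 6310) = 2167 Ω.
V_out = 9.33 × 2167 / (680 + 2167) = 9.33 × 2167/2847 = 7.10 V.
(Unloaded it would have been 7.74 V.)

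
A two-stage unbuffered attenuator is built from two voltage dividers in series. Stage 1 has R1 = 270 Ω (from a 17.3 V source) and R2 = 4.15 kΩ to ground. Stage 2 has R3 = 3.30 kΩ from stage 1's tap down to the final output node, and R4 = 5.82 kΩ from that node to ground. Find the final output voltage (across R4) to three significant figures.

Stage 2 presents R3+R4 = 9120 Ω as a load on stage 1's tap.
Stage 1's lower leg becomes R2‖(R3+R4) = 2852 Ω, so V_mid = 17.3 × 2852/3122 = 15.80 V.
Stage 2 is itself unloaded: V_out = V_mid × R4/(R3+R4) = 15.80 × 5820/9120 = 10.1 V.

V_out ≈ 10.1 V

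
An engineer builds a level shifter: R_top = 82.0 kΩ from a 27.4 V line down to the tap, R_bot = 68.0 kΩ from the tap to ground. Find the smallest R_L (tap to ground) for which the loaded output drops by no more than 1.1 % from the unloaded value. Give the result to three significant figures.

R_L(min) ≈ 3.34 MΩ

Output resistance R_th = R_top‖R_bot = (82.0 × 68.0)/150.0 = 37.17 kΩ.
The fractional drop is R_th/(R_th + R_L); requiring this ≤ 0.0110 gives R_L ≥ R_th(1/0.0110 − 1) = 37.17 × 89.91 = 3.34 MΩ.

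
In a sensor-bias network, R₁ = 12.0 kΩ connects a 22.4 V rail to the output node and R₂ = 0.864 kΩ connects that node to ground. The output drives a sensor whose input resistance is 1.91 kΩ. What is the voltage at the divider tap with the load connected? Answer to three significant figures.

V_out ≈ 1.06 V

The load sits in parallel with R₂: R₂‖R_L = (864 × 1910) / (864 + 1910) = 594.9 Ω.
V_out = 22.4 × 594.9 / (12000 + 594.9) = 22.4 × 594.9/12590 = 1.06 V.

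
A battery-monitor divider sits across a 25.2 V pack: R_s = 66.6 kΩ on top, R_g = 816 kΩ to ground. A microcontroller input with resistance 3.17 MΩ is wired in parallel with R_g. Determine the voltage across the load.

V_out ≈ 22.9 V

The load sits in parallel with R_g: R_g‖R_L = (816 × 3170) / (816 + 3170) = 649.0 kΩ.
V_out = 25.2 × 649.0 / (66.6 + 649.0) = 25.2 × 649.0/715.6 = 22.9 V.
(Unloaded it would have been 23.3 V.)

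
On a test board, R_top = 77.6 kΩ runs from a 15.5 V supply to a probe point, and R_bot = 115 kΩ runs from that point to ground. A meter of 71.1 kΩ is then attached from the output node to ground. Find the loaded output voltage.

V_out ≈ 5.60 V

The load sits in parallel with R_bot: R_bot‖R_L = (115 × 71.1) / (115 + 71.1) = 43.94 kΩ.
V_out = 15.5 × 43.94 / (77.6 + 43.94) = 15.5 × 43.94/121.5 = 5.60 V.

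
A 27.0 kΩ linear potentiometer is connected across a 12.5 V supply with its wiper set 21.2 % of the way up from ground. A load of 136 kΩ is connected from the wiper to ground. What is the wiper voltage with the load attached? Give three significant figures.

The wiper splits the pot into (1−α)R = 21.28 kΩ above and αR = 5.724 kΩ below.
Lower section ‖ load = 5.493 kΩ.
V_wiper = 12.5 × 5.493/(21.28 + 5.493) = 2.56 V.

V ≈ 2.56 V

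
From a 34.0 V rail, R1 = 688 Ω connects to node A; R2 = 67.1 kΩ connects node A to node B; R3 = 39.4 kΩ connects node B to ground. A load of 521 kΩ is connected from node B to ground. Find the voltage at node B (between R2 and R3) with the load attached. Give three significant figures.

V ≈ 11.9 V

At node B, R3 is in parallel with the load: R3‖R_L = 36630 Ω.
Below node A the resistance is R2 + (R3‖R_L) = 103700 Ω, so V_A = 34.0 × 103700/104400 = 33.78 V.
Then V_B = V_A × (R3‖R_L)/(R2 + R3‖R_L) = 33.78 × 36630/103700 = 11.9 V.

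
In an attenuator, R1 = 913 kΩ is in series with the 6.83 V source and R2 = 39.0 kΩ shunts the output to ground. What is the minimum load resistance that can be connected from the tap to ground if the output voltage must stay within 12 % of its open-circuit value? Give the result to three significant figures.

R_L(min) ≈ 274 kΩ

Output resistance R_th = R1‖R2 = (913 × 39.0)/952.0 = 37.40 kΩ.
The fractional drop is R_th/(R_th + R_L); requiring this ≤ 0.120 gives R_L ≥ R_th(1/0.120 − 1) = 37.40 × 7.333 = 274 kΩ.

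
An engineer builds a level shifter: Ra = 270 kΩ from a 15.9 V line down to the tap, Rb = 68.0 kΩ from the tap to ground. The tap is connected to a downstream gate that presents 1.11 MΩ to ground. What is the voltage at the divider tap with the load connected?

V_out ≈ 3.05 V

The load sits in parallel with Rb: Rb‖R_L = (68.0 × 1110) / (68.0 + 1110) = 64.07 kΩ.
V_out = 15.9 × 64.07 / (270 + 64.07) = 15.9 × 64.07/334.1 = 3.05 V.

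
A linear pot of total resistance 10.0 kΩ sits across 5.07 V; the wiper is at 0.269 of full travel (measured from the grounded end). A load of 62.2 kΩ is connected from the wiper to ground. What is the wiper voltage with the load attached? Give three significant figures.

V ≈ 1.32 V

The wiper splits the pot into (1−α)R = 7.310 kΩ above and αR = 2.690 kΩ below.
Lower section ‖ load = 2.578 kΩ.
V_wiper = 5.07 × 2.578/(7.310 + 2.578) = 1.32 V.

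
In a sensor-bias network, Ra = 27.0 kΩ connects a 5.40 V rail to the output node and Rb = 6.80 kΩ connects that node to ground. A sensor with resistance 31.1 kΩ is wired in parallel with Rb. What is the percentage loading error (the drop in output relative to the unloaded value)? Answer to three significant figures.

The divider's output (Thévenin) resistance is Ra‖Rb = 5.432 kΩ.
Fractional drop under load = R_th/(R_th + R_L) = 5.432 / (5.432 + 31.1) = 0.1487.
So the output falls by 14.9 %.

14.9 %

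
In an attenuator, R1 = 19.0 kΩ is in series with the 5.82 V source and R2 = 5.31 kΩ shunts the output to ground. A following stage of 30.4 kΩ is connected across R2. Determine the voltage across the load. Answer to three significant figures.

V_out ≈ 1.12 V

The load sits in parallel with R2: R2‖R_L = (5.31 × 30.4) / (5.31 + 30.4) = 4.520 kΩ.
V_out = 5.82 × 4.520 / (19.0 + 4.520) = 5.82 × 4.520/23.52 = 1.12 V.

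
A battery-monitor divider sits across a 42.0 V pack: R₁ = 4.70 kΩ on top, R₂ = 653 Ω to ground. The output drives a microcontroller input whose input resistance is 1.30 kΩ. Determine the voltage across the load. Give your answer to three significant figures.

The load sits in parallel with R₂: R₂‖R_L = (653 × 1300) / (653 + 1300) = 434.7 Ω.
V_out = 42.0 × 434.7 / (4700 + 434.7) = 42.0 × 434.7/5135 = 3.56 V.

V_out ≈ 3.56 V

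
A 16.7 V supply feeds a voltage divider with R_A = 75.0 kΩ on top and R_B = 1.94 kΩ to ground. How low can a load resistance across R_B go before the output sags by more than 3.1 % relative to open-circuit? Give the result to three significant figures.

Output resistance R_th = R_A‖R_B = (75.0 × 1.94)/76.94 = 1.891 kΩ.
The fractional drop is R_th/(R_th + R_L); requiring this ≤ 0.0310 gives R_L ≥ R_th(1/0.0310 − 1) = 1.891 × 31.26 = 59.1 kΩ.

R_L(min) ≈ 59.1 kΩ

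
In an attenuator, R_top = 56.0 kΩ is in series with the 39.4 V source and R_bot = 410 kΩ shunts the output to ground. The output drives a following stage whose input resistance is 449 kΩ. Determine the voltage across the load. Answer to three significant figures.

V_out ≈ 31.2 V

The load sits in parallel with R_bot: R_bot‖R_L = (410 × 449) / (410 + 449) = 214.3 kΩ.
V_out = 39.4 × 214.3 / (56.0 + 214.3) = 39.4 × 214.3/270.3 = 31.2 V.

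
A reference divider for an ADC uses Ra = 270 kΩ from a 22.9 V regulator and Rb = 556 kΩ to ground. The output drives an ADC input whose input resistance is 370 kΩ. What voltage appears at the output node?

V_out ≈ 10.3 V

The load sits in parallel with Rb: Rb‖R_L = (556 × 370) / (556 + 370) = 222.2 kΩ.
V_out = 22.9 × 222.2 / (270 + 222.2) = 22.9 × 222.2/492.2 = 10.3 V.
(Unloaded it would have been 15.4 V.)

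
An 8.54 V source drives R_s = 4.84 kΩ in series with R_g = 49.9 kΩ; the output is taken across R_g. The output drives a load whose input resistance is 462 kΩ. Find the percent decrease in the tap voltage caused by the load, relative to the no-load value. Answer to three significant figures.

0.946 %

The divider's output (Thévenin) resistance is R_s‖R_g = 4.412 kΩ.
Fractional drop under load = R_th/(R_th + R_L) = 4.412 / (4.412 + 462) = 0.009460.
So the output falls by 0.946 %.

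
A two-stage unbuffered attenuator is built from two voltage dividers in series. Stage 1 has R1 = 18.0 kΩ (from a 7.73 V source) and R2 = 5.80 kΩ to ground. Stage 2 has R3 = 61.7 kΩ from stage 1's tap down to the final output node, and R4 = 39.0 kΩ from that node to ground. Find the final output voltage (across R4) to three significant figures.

Stage 2 presents R3+R4 = 100.7 kΩ as a load on stage 1's tap.
Stage 1's lower leg becomes R2‖(R3+R4) = 5.484 kΩ, so V_mid = 7.73 × 5.484/23.48 = 1.805 V.
Stage 2 is itself unloaded: V_out = V_mid × R4/(R3+R4) = 1.805 × 39.0/100.7 = 0.699 V.

V_out ≈ 0.699 V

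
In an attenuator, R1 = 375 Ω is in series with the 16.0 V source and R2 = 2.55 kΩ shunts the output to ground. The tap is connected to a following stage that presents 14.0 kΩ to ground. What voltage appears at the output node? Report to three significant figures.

The load sits in parallel with R2: R2‖R_L = (2550 × 14000) / (2550 + 14000) = 2157 Ω.
V_out = 16.0 × 2157 / (375 + 2157) = 16.0 × 2157/2532 = 13.6 V.

V_out ≈ 13.6 V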